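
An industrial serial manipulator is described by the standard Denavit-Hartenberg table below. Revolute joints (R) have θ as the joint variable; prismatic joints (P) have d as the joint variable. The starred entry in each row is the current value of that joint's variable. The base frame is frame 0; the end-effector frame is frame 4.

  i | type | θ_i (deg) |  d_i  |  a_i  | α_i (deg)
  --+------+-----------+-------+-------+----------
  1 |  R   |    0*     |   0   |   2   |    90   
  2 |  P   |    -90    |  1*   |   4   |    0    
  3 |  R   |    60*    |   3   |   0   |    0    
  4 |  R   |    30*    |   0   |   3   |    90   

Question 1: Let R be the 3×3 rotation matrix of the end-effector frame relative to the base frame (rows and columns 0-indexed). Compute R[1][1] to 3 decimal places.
End-effector y-axis (col 1 of R) = (0.0000,-1.0000,0.0000)
R[1][1] = -1.0000

-1.000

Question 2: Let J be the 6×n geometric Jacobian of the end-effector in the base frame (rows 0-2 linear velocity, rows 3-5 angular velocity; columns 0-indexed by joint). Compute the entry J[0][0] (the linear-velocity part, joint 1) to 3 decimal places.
axis z_0 = ẑ; lever o_n−o_0 = (5.0000,-4.0000,-4.0000)
cross product → J_v[:, 0] = (4.0000,5.0000,-0.0000)
J_ω[:, 0] = z_0
entry J[0][0] = 4.0000

4.000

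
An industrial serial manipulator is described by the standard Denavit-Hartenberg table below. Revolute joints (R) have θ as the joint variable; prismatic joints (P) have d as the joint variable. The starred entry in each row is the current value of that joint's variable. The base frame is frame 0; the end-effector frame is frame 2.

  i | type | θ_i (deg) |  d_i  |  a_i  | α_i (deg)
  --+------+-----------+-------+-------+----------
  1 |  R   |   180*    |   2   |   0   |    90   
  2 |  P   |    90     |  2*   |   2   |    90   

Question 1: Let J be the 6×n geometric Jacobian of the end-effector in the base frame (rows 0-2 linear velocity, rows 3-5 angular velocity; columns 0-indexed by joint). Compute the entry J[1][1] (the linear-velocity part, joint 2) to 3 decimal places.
1.000

prismatic axis z_1 = (0.0000,1.0000,0.0000)
J_v[:, 1] = z_1; J_ω[:, 1] = (0,0,0)
entry J[1][1] = 1.0000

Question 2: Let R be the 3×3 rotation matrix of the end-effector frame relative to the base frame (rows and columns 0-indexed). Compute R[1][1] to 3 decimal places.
End-effector y-axis (col 1 of R) = (0.0000,1.0000,0.0000)
R[1][1] = 1.0000

1.000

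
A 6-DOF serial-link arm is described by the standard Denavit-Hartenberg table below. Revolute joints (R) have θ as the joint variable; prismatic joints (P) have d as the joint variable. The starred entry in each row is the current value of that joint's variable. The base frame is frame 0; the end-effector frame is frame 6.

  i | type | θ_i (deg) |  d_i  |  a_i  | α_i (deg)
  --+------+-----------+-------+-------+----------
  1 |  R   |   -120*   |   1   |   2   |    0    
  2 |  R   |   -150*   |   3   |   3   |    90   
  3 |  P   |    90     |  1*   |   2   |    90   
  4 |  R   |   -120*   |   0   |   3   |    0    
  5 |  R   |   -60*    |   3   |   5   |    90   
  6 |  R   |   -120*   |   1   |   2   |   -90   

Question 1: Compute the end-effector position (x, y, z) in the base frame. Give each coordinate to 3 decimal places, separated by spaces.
-1.598 2.536 0.500

after link 1: o_1 = (-1.0000, -1.7321, 1.0000)
after link 2: o_2 = (-1.0000, 1.2679, 4.0000)
after link 3: o_3 = (-0.0000, 1.2679, 6.0000)
after link 4: o_4 = (-2.5981, 1.2679, 4.5000)
after link 5: o_5 = (-2.5981, 4.2679, -0.5000)
after link 6: o_6 = (-1.5981, 2.5359, 0.5000)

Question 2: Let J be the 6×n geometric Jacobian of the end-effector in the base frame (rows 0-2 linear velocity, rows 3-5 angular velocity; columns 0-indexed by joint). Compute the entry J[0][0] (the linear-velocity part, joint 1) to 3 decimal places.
-2.536

axis z_0 = ẑ; lever o_n−o_0 = (-1.5981,2.5359,0.5000)
cross product → J_v[:, 0] = (-2.5359,-1.5981,0.0000)
J_ω[:, 0] = z_0
entry J[0][0] = -2.5359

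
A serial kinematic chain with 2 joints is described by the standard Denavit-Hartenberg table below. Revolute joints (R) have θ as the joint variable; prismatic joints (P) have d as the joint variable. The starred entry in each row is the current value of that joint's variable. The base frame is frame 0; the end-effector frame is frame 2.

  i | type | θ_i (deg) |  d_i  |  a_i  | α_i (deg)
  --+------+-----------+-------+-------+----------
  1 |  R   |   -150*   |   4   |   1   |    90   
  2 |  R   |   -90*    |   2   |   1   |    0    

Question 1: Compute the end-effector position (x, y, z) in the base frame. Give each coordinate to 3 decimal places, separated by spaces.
-1.866 1.232 3.000

after link 1: o_1 = (-0.8660, -0.5000, 4.0000)
after link 2: o_2 = (-1.8660, 1.2321, 3.0000)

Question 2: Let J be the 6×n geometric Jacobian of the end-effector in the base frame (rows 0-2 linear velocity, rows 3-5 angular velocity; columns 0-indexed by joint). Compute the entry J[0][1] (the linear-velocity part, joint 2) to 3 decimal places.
axis z_1 = (-0.5000,0.8660,0.0000); lever o_n−o_1 = (-1.0000,1.7321,-1.0000)
cross product → J_v[:, 1] = (-0.8660,-0.5000,0.0000)
J_ω[:, 1] = z_1
entry J[0][1] = -0.8660

-0.866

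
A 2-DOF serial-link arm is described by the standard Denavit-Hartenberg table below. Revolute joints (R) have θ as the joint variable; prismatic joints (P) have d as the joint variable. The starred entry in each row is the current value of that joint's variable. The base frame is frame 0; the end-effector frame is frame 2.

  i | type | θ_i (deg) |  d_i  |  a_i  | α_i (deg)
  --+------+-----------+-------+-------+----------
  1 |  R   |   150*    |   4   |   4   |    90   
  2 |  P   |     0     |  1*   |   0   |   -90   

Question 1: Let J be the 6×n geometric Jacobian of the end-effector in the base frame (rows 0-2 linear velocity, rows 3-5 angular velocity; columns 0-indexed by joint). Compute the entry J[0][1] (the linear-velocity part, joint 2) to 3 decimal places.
0.500

prismatic axis z_1 = (0.5000,0.8660,0.0000)
J_v[:, 1] = z_1; J_ω[:, 1] = (0,0,0)
entry J[0][1] = 0.5000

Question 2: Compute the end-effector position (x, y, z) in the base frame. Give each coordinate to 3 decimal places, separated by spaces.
-2.964 2.866 4.000

after link 1: o_1 = (-3.4641, 2.0000, 4.0000)
after link 2: o_2 = (-2.9641, 2.8660, 4.0000)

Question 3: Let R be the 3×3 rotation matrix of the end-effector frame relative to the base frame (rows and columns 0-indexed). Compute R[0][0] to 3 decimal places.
-0.866

End-effector x-axis (col 0 of R) = (-0.8660,0.5000,0.0000)
R[0][0] = -0.8660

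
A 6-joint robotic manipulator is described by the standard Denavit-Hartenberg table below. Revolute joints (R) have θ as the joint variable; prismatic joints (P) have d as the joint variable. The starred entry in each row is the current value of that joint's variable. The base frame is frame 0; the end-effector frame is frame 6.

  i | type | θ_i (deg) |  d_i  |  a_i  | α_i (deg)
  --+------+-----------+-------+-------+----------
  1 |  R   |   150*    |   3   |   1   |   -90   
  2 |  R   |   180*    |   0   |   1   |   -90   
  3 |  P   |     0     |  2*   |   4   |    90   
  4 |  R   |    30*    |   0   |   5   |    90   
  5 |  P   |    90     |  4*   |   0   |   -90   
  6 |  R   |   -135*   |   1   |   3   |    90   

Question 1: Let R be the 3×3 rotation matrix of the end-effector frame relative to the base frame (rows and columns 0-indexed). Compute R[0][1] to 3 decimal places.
End-effector y-axis (col 1 of R) = (-0.7500,0.4330,-0.5000)
R[0][1] = -0.7500

-0.750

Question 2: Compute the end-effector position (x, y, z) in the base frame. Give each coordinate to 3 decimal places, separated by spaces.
10.175 -3.425 1.699

after link 1: o_1 = (-0.8660, 0.5000, 3.0000)
after link 2: o_2 = (-0.0000, -0.0000, 3.0000)
after link 3: o_3 = (3.4641, -2.0000, 5.0000)
after link 4: o_4 = (7.2141, -4.1651, 7.5000)
after link 5: o_5 = (8.9462, -5.1651, 4.0359)
after link 6: o_6 = (10.1754, -3.4253, 1.6988)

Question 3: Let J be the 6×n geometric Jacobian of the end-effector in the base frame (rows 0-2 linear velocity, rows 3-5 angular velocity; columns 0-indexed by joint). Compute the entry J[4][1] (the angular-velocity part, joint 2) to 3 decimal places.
-0.866

axis z_1 = (-0.5000,-0.8660,0.0000); lever o_n−o_1 = (11.0414,-3.9253,-1.3012)
cross product → J_v[:, 1] = (1.1269,-0.6506,11.5248)
J_ω[:, 1] = z_1
entry J[4][1] = -0.8660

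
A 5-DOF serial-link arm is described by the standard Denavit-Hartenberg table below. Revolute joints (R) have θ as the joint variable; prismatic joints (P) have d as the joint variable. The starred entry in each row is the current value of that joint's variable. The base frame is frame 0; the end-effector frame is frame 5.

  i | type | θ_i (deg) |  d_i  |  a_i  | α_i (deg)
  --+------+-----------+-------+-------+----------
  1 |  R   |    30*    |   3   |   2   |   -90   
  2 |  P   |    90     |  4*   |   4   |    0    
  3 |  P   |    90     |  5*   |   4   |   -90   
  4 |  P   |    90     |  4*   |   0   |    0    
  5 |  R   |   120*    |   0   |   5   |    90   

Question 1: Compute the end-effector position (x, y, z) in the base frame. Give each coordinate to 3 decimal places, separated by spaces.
after link 1: o_1 = (1.7321, 1.0000, 3.0000)
after link 2: o_2 = (-0.2679, 4.4641, -1.0000)
after link 3: o_3 = (-6.2321, 6.7942, -1.0000)
after link 4: o_4 = (-6.2321, 6.7942, 3.0000)
after link 5: o_5 = (-3.7321, 11.1244, 3.0000)

-3.732 11.124 3.000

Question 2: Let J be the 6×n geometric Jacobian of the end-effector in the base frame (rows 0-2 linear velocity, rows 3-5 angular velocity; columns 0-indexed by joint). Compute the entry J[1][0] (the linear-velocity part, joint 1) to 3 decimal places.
axis z_0 = ẑ; lever o_n−o_0 = (-3.7321,11.1244,3.0000)
cross product → J_v[:, 0] = (-11.1244,-3.7321,0.0000)
J_ω[:, 0] = z_0
entry J[1][0] = -3.7321

-3.732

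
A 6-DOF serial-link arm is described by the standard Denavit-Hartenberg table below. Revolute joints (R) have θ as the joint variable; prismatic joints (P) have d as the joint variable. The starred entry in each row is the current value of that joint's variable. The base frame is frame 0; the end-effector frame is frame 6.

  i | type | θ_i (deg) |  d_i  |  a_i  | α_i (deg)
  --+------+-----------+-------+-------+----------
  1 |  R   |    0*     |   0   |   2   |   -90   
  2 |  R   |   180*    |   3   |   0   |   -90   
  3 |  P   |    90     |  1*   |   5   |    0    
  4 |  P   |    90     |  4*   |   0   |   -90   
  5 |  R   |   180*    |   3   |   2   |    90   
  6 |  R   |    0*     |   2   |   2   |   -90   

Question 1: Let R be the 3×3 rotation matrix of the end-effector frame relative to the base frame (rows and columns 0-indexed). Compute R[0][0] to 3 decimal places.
-1.000

End-effector x-axis (col 0 of R) = (-1.0000,0.0000,-0.0000)
R[0][0] = -1.0000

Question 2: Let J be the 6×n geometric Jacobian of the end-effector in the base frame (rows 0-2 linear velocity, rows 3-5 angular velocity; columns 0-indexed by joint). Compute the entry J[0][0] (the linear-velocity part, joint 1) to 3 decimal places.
-1.000

axis z_0 = ẑ; lever o_n−o_0 = (-2.0000,1.0000,3.0000)
cross product → J_v[:, 0] = (-1.0000,-2.0000,0.0000)
J_ω[:, 0] = z_0
entry J[0][0] = -1.0000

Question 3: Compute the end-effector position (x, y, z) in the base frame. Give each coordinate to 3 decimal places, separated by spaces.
-2.000 1.000 3.000

after link 1: o_1 = (2.0000, 0.0000, 0.0000)
after link 2: o_2 = (2.0000, 3.0000, 0.0000)
after link 3: o_3 = (2.0000, -2.0000, 1.0000)
after link 4: o_4 = (2.0000, -2.0000, 5.0000)
after link 5: o_5 = (-0.0000, 1.0000, 5.0000)
after link 6: o_6 = (-2.0000, 1.0000, 3.0000)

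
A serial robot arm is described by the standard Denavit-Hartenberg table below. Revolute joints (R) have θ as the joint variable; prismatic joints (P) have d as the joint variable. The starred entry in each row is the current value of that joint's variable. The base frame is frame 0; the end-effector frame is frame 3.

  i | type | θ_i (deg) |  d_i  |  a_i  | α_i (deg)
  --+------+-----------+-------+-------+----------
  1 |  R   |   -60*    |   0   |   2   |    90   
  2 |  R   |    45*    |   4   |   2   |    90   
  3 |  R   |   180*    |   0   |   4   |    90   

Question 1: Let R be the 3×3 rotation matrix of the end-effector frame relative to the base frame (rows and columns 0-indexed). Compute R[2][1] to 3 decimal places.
End-effector y-axis (col 1 of R) = (0.3536,-0.6124,-0.7071)
R[2][1] = -0.7071

-0.707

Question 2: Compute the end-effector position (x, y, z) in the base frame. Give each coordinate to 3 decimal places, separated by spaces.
after link 1: o_1 = (1.0000, -1.7321, 0.0000)
after link 2: o_2 = (-1.7570, -4.9568, 1.4142)
after link 3: o_3 = (-3.1712, -2.5073, -1.4142)

-3.171 -2.507 -1.414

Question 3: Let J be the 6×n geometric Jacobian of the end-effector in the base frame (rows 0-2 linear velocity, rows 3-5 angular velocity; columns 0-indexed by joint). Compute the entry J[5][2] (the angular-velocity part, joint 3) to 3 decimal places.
-0.707

axis z_2 = (0.3536,-0.6124,-0.7071); lever o_n−o_2 = (-1.4142,2.4495,-2.8284)
cross product → J_v[:, 2] = (3.4641,2.0000,-0.0000)
J_ω[:, 2] = z_2
entry J[5][2] = -0.7071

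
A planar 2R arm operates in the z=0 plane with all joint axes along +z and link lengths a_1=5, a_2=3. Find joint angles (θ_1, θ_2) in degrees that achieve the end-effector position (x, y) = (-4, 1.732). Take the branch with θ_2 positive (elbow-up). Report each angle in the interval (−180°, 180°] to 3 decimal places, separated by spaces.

cos θ_2 = (18.9998−5²−3²)/(2·5·3) = -0.5000; θ_2 = 120.0004° (elbow-up)
β = atan2(1.7320,-4.0000) = 156.5874°; ψ = atan2(2.5981,3.5000) = 36.5868°
θ_1 = β − ψ = 120.0006°

120.001 120.000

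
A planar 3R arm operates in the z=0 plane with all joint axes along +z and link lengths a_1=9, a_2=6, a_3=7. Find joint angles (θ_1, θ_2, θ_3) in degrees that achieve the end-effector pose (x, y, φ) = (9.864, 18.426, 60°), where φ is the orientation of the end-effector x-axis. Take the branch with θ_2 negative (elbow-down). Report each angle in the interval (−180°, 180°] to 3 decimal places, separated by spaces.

80.529 -45.002 24.473

wrist centre = target − a_3·(cos φ, sin φ) = (6.3640, 12.3638)
cos θ_2 = (193.3646−9²−6²)/(2·9·6) = 0.7071; θ_2 = -45.0022° (elbow-down)
β = atan2(12.3638,6.3640) = 62.7639°; ψ = atan2(-4.2428,13.2425) = -17.7651°
θ_1 = β − ψ = 80.5290°
θ_3 = φ − θ_1 − θ_2 = 24.4732° (wrapped to (-180°,180°])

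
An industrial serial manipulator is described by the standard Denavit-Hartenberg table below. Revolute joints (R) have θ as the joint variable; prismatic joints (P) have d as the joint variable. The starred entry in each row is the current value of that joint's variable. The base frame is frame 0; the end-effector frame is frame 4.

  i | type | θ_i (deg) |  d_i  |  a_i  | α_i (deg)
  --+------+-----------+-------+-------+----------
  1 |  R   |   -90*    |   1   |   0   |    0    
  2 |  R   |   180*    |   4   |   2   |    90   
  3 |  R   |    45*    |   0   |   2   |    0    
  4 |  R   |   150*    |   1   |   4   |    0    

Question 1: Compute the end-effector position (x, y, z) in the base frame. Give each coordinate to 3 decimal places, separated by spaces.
1.000 -0.449 5.379

after link 1: o_1 = (0.0000, 0.0000, 1.0000)
after link 2: o_2 = (0.0000, 2.0000, 5.0000)
after link 3: o_3 = (0.0000, 3.4142, 6.4142)
after link 4: o_4 = (1.0000, -0.4495, 5.3789)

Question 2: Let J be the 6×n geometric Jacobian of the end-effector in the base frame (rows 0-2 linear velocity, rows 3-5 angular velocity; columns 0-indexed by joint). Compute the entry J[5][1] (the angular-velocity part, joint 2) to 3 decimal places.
axis z_1 = (0.0000,0.0000,1.0000); lever o_n−o_1 = (1.0000,-0.4495,4.3789)
cross product → J_v[:, 1] = (0.4495,1.0000,-0.0000)
J_ω[:, 1] = z_1
entry J[5][1] = 1.0000

1.000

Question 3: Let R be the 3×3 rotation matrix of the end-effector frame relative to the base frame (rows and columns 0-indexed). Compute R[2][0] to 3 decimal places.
-0.259

End-effector x-axis (col 0 of R) = (-0.0000,-0.9659,-0.2588)
R[2][0] = -0.2588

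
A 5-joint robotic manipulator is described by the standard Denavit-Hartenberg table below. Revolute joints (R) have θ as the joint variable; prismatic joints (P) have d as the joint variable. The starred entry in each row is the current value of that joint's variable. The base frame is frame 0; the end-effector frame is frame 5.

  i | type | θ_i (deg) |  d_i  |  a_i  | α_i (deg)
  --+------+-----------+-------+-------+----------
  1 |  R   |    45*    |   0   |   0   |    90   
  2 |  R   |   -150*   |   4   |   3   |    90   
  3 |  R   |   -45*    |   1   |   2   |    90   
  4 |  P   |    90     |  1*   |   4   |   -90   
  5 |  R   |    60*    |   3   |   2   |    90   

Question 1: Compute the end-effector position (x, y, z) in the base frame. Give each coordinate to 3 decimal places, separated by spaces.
after link 1: o_1 = (0.0000, 0.0000, 0.0000)
after link 2: o_2 = (0.9913, -4.6655, -1.5000)
after link 3: o_3 = (-1.2283, -4.8851, -1.3411)
after link 4: o_4 = (-2.7095, -5.3663, 2.4766)
after link 5: o_5 = (-0.1480, -7.5369, 3.7909)

-0.148 -7.537 3.791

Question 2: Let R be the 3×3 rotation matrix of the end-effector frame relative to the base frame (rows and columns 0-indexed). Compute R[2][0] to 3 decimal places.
0.127

End-effector x-axis (col 0 of R) = (-0.1188,-0.9848,0.1268)
R[2][0] = 0.1268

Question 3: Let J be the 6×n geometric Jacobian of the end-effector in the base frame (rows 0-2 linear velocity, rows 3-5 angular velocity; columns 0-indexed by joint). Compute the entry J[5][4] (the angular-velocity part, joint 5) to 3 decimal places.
0.354

axis z_4 = (0.9330,-0.0670,0.3536); lever o_n−o_4 = (2.5615,-2.1705,1.3143)
cross product → J_v[:, 4] = (0.6794,-0.3206,-1.8536)
J_ω[:, 4] = z_4
entry J[5][4] = 0.3536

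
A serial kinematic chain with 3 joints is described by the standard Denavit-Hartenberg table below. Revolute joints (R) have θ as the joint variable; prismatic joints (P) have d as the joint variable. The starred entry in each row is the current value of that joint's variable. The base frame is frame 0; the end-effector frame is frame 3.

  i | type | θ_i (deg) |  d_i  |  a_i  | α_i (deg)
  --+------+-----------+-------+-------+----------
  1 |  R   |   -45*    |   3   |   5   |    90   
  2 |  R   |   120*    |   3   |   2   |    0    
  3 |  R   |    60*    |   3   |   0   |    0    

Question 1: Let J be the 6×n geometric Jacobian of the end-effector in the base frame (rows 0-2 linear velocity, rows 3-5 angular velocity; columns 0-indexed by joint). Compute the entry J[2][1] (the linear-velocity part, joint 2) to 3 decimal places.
-1.000

axis z_1 = (-0.7071,-0.7071,0.0000); lever o_n−o_1 = (-4.9497,-3.5355,1.7321)
cross product → J_v[:, 1] = (-1.2247,1.2247,-1.0000)
J_ω[:, 1] = z_1
entry J[2][1] = -1.0000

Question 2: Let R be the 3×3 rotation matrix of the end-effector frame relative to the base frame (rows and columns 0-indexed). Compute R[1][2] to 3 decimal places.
-0.707

End-effector z-axis (col 2 of R) = (-0.7071,-0.7071,0.0000)
R[1][2] = -0.7071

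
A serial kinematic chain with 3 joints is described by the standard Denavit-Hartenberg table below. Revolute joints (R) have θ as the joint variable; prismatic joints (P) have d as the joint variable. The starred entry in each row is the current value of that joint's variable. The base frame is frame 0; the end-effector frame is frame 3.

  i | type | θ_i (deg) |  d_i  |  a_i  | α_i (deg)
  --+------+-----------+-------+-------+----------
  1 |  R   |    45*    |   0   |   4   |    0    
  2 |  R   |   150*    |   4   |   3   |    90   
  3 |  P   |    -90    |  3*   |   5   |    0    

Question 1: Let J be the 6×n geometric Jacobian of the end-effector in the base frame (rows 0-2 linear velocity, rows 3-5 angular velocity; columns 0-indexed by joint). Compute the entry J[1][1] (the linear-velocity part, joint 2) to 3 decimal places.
axis z_1 = (0.0000,0.0000,1.0000); lever o_n−o_1 = (-3.6742,2.1213,-1.0000)
cross product → J_v[:, 1] = (-2.1213,-3.6742,0.0000)
J_ω[:, 1] = z_1
entry J[1][1] = -3.6742

-3.674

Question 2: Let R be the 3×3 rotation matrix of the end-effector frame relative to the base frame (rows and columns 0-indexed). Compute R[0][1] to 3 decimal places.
End-effector y-axis (col 1 of R) = (-0.9659,-0.2588,0.0000)
R[0][1] = -0.9659

-0.966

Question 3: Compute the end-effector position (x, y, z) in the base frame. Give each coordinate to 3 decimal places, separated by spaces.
after link 1: o_1 = (2.8284, 2.8284, 0.0000)
after link 2: o_2 = (-0.0694, 2.0520, 4.0000)
after link 3: o_3 = (-0.8458, 4.9497, -1.0000)

-0.846 4.950 -1.000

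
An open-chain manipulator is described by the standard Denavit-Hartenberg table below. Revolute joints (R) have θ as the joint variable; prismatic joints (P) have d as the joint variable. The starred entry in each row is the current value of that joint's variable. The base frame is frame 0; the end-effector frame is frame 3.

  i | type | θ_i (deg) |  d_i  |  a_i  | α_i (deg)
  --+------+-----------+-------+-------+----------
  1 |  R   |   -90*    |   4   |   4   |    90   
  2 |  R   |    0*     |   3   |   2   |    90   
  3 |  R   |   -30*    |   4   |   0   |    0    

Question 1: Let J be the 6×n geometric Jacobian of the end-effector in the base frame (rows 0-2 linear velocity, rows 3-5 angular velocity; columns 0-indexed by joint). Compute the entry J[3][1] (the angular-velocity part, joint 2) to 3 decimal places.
axis z_1 = (-1.0000,-0.0000,0.0000); lever o_n−o_1 = (-3.0000,-2.0000,-4.0000)
cross product → J_v[:, 1] = (0.0000,-4.0000,2.0000)
J_ω[:, 1] = z_1
entry J[3][1] = -1.0000

-1.000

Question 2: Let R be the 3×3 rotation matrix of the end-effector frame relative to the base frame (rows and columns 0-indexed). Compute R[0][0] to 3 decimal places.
0.500

End-effector x-axis (col 0 of R) = (0.5000,-0.8660,-0.0000)
R[0][0] = 0.5000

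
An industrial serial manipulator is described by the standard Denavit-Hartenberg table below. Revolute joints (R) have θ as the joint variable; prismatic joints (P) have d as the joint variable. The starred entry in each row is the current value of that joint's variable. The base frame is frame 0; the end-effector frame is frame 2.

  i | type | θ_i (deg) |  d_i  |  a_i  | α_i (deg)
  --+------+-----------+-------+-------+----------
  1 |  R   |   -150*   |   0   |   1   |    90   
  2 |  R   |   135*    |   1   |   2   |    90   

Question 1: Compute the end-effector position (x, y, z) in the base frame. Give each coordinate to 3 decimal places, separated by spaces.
after link 1: o_1 = (-0.8660, -0.5000, 0.0000)
after link 2: o_2 = (-0.1413, 1.0731, 1.4142)

-0.141 1.073 1.414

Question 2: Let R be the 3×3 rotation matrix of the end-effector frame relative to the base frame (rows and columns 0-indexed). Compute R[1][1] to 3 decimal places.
End-effector y-axis (col 1 of R) = (-0.5000,0.8660,0.0000)
R[1][1] = 0.8660

0.866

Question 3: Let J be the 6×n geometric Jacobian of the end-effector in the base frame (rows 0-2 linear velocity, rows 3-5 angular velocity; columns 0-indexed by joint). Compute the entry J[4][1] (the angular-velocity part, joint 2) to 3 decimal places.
axis z_1 = (-0.5000,0.8660,0.0000); lever o_n−o_1 = (0.7247,1.5731,1.4142)
cross product → J_v[:, 1] = (1.2247,0.7071,-1.4142)
J_ω[:, 1] = z_1
entry J[4][1] = 0.8660

0.866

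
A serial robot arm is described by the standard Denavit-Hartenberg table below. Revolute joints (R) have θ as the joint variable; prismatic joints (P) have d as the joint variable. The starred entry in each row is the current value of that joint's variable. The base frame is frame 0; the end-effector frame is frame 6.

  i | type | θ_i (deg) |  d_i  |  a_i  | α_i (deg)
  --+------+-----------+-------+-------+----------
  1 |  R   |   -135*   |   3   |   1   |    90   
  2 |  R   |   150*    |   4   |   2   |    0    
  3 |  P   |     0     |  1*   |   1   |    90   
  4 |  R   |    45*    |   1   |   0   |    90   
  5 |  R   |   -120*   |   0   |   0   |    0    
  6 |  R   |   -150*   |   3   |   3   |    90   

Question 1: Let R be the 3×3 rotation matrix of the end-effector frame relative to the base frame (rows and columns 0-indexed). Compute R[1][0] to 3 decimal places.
End-effector x-axis (col 0 of R) = (-0.3536,-0.3536,0.8660)
R[1][0] = -0.3536

-0.354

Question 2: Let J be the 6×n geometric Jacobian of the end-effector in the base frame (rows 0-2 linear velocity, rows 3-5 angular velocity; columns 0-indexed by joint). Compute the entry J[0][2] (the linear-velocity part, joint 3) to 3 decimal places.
-0.707

prismatic axis z_2 = (-0.7071,0.7071,0.0000)
J_v[:, 2] = z_2; J_ω[:, 2] = (0,0,0)
entry J[0][2] = -0.7071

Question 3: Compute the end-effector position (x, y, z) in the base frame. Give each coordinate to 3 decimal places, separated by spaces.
after link 1: o_1 = (-0.7071, -0.7071, 3.0000)
after link 2: o_2 = (-2.3108, 3.3461, 4.0000)
after link 3: o_3 = (-2.4055, 4.6655, 4.5000)
after link 4: o_4 = (-2.7591, 4.3120, 5.3660)
after link 5: o_5 = (-2.7591, 4.3120, 5.3660)
after link 6: o_6 = (-1.0207, 3.0504, 9.0248)

-1.021 3.050 9.025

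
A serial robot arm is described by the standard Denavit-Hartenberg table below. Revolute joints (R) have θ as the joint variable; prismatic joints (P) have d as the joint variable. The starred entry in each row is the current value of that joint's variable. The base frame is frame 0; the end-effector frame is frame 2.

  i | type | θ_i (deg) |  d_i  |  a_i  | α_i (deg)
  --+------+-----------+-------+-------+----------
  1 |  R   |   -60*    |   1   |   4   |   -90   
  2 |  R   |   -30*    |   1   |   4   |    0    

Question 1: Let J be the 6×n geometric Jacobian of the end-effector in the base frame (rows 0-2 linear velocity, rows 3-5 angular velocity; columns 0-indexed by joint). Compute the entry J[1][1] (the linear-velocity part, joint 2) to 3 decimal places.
axis z_1 = (0.8660,0.5000,0.0000); lever o_n−o_1 = (2.5981,-2.5000,2.0000)
cross product → J_v[:, 1] = (1.0000,-1.7321,-3.4641)
J_ω[:, 1] = z_1
entry J[1][1] = -1.7321

-1.732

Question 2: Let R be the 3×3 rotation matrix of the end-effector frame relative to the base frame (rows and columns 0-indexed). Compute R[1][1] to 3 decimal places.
End-effector y-axis (col 1 of R) = (0.2500,-0.4330,-0.8660)
R[1][1] = -0.4330

-0.433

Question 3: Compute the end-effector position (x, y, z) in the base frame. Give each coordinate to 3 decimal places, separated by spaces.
after link 1: o_1 = (2.0000, -3.4641, 1.0000)
after link 2: o_2 = (4.5981, -5.9641, 3.0000)

4.598 -5.964 3.000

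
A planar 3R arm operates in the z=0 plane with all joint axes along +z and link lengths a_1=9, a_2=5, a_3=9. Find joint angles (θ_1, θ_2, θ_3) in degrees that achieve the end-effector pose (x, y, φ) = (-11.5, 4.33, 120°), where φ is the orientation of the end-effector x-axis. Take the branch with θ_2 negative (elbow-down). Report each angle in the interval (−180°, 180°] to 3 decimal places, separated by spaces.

wrist centre = target − a_3·(cos φ, sin φ) = (-7.0000, -3.4642)
cos θ_2 = (61.0009−9²−5²)/(2·9·5) = -0.5000; θ_2 = -119.9994° (elbow-down)
β = atan2(-3.4642,-7.0000) = -153.6697°; ψ = atan2(-4.3302,6.5000) = -33.6705°
θ_1 = β − ψ = -119.9992°
θ_3 = φ − θ_1 − θ_2 = -0.0015° (wrapped to (-180°,180°])

-119.999 -119.999 -0.001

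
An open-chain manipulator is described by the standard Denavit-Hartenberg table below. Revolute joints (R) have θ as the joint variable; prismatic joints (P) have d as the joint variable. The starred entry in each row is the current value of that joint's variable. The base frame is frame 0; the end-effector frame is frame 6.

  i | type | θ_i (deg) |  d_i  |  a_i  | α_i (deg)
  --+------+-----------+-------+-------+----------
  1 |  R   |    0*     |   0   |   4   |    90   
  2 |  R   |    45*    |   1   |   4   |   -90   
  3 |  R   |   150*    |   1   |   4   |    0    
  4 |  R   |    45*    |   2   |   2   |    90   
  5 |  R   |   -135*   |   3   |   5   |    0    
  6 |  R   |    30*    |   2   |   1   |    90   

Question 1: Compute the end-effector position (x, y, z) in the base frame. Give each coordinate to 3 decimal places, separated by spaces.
after link 1: o_1 = (4.0000, 0.0000, 0.0000)
after link 2: o_2 = (6.8284, -1.0000, 2.8284)
after link 3: o_3 = (3.6718, 1.0000, 1.0860)
after link 4: o_4 = (0.8916, 0.4824, 1.1342)
after link 5: o_5 = (5.2574, 4.2952, 0.5000)
after link 6: o_6 = (5.7511, 6.2940, -0.3723)

5.751 6.294 -0.372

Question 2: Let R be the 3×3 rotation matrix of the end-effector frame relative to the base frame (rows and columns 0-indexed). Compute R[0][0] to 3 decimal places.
End-effector x-axis (col 0 of R) = (0.8598,0.0670,-0.5062)
R[0][0] = 0.8598

0.860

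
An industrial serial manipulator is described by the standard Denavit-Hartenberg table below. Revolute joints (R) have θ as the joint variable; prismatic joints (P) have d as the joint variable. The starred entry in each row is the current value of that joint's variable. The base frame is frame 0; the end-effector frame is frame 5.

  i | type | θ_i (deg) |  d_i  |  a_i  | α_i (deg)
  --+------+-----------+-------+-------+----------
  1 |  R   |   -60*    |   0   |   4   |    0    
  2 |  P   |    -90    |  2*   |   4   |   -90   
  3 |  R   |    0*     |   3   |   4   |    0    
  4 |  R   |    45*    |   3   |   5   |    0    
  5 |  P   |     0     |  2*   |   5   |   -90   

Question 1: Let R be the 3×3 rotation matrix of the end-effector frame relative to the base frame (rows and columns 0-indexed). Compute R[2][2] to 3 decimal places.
End-effector z-axis (col 2 of R) = (0.6124,0.3536,-0.7071)
R[2][2] = -0.7071

-0.707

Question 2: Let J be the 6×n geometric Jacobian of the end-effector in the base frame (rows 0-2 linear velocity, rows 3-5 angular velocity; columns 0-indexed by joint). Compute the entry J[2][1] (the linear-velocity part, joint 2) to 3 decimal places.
1.000

prismatic axis z_1 = (0.0000,0.0000,1.0000)
J_v[:, 1] = z_1; J_ω[:, 1] = (0,0,0)
entry J[2][1] = 1.0000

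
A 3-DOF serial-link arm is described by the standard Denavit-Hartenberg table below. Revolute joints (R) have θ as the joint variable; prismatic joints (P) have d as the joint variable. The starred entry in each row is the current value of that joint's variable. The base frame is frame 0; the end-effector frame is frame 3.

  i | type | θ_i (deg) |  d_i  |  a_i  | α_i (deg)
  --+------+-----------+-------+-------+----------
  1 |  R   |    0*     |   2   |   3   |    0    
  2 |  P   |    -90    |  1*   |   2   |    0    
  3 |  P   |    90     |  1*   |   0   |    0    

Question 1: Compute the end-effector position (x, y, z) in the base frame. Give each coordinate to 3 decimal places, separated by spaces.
after link 1: o_1 = (3.0000, 0.0000, 2.0000)
after link 2: o_2 = (3.0000, -2.0000, 3.0000)
after link 3: o_3 = (3.0000, -2.0000, 4.0000)

3.000 -2.000 4.000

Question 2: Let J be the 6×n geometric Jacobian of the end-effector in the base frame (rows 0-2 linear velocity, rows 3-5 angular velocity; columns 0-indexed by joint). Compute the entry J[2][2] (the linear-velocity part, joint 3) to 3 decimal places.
1.000

prismatic axis z_2 = (0.0000,0.0000,1.0000)
J_v[:, 2] = z_2; J_ω[:, 2] = (0,0,0)
entry J[2][2] = 1.0000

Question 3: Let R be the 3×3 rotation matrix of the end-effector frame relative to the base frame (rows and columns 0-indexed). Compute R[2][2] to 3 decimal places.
End-effector z-axis (col 2 of R) = (0.0000,0.0000,1.0000)
R[2][2] = 1.0000

1.000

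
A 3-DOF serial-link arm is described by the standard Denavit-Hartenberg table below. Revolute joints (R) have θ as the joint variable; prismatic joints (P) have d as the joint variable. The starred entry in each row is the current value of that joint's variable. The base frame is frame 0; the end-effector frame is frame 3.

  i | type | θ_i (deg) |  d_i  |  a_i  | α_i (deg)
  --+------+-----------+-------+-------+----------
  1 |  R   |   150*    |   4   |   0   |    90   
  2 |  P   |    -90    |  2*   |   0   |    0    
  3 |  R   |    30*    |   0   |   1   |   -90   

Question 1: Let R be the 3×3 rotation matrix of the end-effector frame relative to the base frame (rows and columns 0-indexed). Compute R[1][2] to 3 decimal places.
0.433

End-effector z-axis (col 2 of R) = (-0.7500,0.4330,0.5000)
R[1][2] = 0.4330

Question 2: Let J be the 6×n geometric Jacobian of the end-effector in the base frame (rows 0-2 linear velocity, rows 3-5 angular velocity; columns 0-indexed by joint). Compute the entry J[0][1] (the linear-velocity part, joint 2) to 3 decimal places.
0.500

prismatic axis z_1 = (0.5000,0.8660,0.0000)
J_v[:, 1] = z_1; J_ω[:, 1] = (0,0,0)
entry J[0][1] = 0.5000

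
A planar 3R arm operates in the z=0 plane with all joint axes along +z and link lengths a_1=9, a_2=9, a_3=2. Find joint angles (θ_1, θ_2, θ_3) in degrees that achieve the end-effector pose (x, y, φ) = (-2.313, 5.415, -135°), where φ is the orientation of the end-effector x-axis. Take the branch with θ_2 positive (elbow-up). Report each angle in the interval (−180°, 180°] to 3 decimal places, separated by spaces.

29.997 135.001 60.002

wrist centre = target − a_3·(cos φ, sin φ) = (-0.8988, 6.8292)
cos θ_2 = (47.4460−9²−9²)/(2·9·9) = -0.7071; θ_2 = 135.0014° (elbow-up)
β = atan2(6.8292,-0.8988) = 97.4976°; ψ = atan2(6.3638,2.6359) = 67.5007°
θ_1 = β − ψ = 29.9969°
θ_3 = φ − θ_1 − θ_2 = 60.0018° (wrapped to (-180°,180°])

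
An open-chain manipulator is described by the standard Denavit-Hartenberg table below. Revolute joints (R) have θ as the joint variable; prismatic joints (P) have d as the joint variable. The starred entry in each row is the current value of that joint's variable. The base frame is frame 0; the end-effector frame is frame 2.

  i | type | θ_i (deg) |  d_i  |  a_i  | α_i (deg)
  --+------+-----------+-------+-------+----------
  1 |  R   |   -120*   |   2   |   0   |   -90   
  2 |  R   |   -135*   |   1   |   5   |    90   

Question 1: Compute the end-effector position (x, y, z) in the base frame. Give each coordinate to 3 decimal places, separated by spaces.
after link 1: o_1 = (0.0000, 0.0000, 2.0000)
after link 2: o_2 = (2.6338, 2.5619, 5.5355)

2.634 2.562 5.536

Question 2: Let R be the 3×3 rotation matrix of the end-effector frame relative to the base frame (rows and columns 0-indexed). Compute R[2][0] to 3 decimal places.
0.707

End-effector x-axis (col 0 of R) = (0.3536,0.6124,0.7071)
R[2][0] = 0.7071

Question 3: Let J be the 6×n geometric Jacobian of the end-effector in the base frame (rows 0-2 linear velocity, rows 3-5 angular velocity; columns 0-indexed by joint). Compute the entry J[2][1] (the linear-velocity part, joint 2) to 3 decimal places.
3.536

axis z_1 = (0.8660,-0.5000,0.0000); lever o_n−o_1 = (2.6338,2.5619,3.5355)
cross product → J_v[:, 1] = (-1.7678,-3.0619,3.5355)
J_ω[:, 1] = z_1
entry J[2][1] = 3.5355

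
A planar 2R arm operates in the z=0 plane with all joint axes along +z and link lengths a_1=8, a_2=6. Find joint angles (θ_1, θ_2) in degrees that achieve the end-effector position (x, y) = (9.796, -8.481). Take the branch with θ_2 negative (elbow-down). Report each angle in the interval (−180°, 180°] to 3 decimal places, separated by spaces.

-21.774 -44.994

cos θ_2 = (167.8890−8²−6²)/(2·8·6) = 0.7072; θ_2 = -44.9943° (elbow-down)
β = atan2(-8.4810,9.7960) = -40.8848°; ψ = atan2(-4.2422,12.2431) = -19.1112°
θ_1 = β − ψ = -21.7736°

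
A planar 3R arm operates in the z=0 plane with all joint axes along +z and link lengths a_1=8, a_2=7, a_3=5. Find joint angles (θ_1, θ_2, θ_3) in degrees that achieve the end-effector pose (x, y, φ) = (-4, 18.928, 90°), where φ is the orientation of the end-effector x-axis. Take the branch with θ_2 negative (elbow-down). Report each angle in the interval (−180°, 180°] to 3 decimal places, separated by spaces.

wrist centre = target − a_3·(cos φ, sin φ) = (-4.0000, 13.9280)
cos θ_2 = (209.9892−8²−7²)/(2·8·7) = 0.8660; θ_2 = -30.0058° (elbow-down)
β = atan2(13.9280,-4.0000) = 106.0236°; ψ = atan2(-3.5006,14.0618) = -13.9793°
θ_1 = β − ψ = 120.0029°
θ_3 = φ − θ_1 − θ_2 = 0.0029° (wrapped to (-180°,180°])

120.003 -30.006 0.003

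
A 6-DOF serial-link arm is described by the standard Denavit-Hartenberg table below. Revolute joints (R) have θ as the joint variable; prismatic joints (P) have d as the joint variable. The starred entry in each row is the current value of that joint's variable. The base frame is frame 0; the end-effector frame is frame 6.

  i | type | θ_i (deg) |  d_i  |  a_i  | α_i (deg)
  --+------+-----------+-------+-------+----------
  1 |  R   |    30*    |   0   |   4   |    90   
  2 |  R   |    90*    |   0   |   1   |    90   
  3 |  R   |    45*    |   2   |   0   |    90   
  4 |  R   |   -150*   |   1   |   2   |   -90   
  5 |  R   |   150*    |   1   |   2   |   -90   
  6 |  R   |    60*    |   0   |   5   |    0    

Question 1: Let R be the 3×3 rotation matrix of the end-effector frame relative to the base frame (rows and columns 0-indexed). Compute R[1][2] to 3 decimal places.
End-effector z-axis (col 2 of R) = (0.0634,0.3902,0.9186)
R[1][2] = 0.3902

0.390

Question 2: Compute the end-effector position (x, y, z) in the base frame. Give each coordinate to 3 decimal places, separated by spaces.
after link 1: o_1 = (3.4641, 2.0000, 0.0000)
after link 2: o_2 = (3.4641, 2.0000, 1.0000)
after link 3: o_3 = (5.1962, 3.0000, 1.0000)
after link 4: o_4 = (3.3642, 4.1730, 0.4824)
after link 5: o_5 = (4.4249, 2.3359, 1.1895)
after link 6: o_6 = (8.9493, 4.1643, 0.1005)

8.949 4.164 0.100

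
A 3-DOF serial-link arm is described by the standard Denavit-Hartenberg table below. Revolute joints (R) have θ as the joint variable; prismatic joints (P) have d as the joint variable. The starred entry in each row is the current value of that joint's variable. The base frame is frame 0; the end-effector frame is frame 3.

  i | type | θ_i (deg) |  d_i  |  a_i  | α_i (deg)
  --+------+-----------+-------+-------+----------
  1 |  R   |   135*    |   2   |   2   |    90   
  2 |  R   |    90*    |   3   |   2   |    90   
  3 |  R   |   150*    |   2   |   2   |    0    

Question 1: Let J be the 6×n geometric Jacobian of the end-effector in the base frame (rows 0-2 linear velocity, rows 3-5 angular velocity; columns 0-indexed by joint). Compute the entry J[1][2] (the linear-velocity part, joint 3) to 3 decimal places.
-1.225

axis z_2 = (-0.7071,0.7071,-0.0000); lever o_n−o_2 = (-0.7071,2.1213,-1.7321)
cross product → J_v[:, 2] = (-1.2247,-1.2247,-1.0000)
J_ω[:, 2] = z_2
entry J[1][2] = -1.2247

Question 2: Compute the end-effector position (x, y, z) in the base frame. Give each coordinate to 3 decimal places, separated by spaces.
after link 1: o_1 = (-1.4142, 1.4142, 2.0000)
after link 2: o_2 = (0.7071, 3.5355, 4.0000)
after link 3: o_3 = (0.0000, 5.6569, 2.2679)

0.000 5.657 2.268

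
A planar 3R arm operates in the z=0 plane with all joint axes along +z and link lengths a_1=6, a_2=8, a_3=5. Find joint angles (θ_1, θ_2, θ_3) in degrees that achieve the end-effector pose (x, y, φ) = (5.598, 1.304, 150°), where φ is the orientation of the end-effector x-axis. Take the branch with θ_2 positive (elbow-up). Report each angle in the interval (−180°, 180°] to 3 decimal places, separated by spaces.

wrist centre = target − a_3·(cos φ, sin φ) = (9.9281, -1.1960)
cos θ_2 = (99.9981−6²−8²)/(2·6·8) = -0.0000; θ_2 = 90.0011° (elbow-up)
β = atan2(-1.1960,9.9281) = -6.8691°; ψ = atan2(8.0000,5.9998) = 53.1308°
θ_1 = β − ψ = -59.9999°
θ_3 = φ − θ_1 − θ_2 = 119.9988° (wrapped to (-180°,180°])

-60.000 90.001 119.999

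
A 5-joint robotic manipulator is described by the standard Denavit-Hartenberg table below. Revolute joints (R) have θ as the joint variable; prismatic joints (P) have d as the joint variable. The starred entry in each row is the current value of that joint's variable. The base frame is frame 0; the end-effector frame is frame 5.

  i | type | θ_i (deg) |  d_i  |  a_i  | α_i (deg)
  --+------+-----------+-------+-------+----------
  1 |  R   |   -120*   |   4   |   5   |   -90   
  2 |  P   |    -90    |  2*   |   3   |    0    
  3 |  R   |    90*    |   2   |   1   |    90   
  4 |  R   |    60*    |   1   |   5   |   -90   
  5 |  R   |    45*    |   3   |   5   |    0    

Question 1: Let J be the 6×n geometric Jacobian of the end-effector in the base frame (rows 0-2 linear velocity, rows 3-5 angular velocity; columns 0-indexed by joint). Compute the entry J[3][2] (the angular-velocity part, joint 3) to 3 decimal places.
0.866

axis z_2 = (0.8660,-0.5000,0.0000); lever o_n−o_2 = (8.0979,-7.7580,-2.5355)
cross product → J_v[:, 2] = (1.2678,2.1958,-2.6697)
J_ω[:, 2] = z_2
entry J[3][2] = 0.8660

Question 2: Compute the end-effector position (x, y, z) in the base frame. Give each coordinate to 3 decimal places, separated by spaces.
after link 1: o_1 = (-2.5000, -4.3301, 4.0000)
after link 2: o_2 = (-0.7679, -5.3301, 7.0000)
after link 3: o_3 = (0.4641, -7.1962, 7.0000)
after link 4: o_4 = (2.9641, -11.5263, 8.0000)
after link 5: o_5 = (7.3299, -13.0881, 4.4645)

7.330 -13.088 4.464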